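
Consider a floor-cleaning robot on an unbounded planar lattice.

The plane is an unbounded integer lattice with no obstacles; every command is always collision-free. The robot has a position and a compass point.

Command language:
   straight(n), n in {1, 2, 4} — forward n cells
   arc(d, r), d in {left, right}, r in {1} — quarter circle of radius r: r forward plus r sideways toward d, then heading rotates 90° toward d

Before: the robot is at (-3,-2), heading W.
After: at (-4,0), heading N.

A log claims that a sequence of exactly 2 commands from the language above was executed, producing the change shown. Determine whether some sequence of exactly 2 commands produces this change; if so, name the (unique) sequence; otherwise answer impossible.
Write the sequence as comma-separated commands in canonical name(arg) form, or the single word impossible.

key: cell and facing (now N) both changed — the 2 commands mix motion and turning
t0: at (-3,-2), heading W
step 1 (arc(right, 1)): at (-4,-1), heading N
step 2 (straight(1)): at (-4,0), heading N
no rival 2-sequence matches.

arc(right, 1), straight(1)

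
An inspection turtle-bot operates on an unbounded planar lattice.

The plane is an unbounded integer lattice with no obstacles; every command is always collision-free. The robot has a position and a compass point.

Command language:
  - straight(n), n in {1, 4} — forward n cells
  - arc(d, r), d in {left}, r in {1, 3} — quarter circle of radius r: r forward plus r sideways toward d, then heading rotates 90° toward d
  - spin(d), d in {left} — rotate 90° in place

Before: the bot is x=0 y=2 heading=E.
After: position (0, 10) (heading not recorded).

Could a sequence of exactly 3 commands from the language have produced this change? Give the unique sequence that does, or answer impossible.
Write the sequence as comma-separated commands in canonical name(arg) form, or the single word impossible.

spin(left), straight(4), straight(4)

key: running straight(4) before spin(left) would end elsewhere — order is forced
t0: x=0 y=2 heading=E
t=1 spin(left) ⇒ x=0 y=2 heading=N
t=2 straight(4) ⇒ x=0 y=6 heading=N
t=3 straight(4) ⇒ x=0 y=10 heading=N
all 125 alternatives checked — unique.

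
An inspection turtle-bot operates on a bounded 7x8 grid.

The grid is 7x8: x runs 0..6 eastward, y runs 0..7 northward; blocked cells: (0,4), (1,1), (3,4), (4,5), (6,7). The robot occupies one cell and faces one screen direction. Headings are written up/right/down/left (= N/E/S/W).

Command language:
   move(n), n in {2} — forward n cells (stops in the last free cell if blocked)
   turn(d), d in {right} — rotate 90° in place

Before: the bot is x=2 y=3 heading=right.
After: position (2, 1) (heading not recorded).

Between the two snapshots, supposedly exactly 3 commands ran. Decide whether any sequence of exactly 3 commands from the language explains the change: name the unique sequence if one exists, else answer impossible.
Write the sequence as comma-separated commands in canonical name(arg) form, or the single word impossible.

start: x=2 y=3 heading=right
step 1 (turn(right)): x=2 y=3 heading=down
step 2 (move(2)): x=2 y=1 heading=down
step 3 (turn(right)): x=2 y=1 heading=left
no other 3-command option fits: unique.

turn(right), move(2), turn(right)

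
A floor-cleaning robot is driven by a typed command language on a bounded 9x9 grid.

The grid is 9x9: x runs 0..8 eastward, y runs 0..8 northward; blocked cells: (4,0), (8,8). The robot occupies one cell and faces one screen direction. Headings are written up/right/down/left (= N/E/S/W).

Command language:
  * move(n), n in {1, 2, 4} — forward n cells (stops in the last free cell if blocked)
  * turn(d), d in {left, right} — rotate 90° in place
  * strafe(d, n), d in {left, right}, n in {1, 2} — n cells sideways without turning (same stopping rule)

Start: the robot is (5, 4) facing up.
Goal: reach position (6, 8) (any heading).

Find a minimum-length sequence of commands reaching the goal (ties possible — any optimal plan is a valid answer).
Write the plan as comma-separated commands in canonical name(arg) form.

strafe(right, 1), move(4)

t0: (5, 4) facing up
step 1 (strafe(right, 1)): (6, 4) facing up
step 2 (move(4)): (6, 8) facing up
no 1-step plan works, so 2 is optimal.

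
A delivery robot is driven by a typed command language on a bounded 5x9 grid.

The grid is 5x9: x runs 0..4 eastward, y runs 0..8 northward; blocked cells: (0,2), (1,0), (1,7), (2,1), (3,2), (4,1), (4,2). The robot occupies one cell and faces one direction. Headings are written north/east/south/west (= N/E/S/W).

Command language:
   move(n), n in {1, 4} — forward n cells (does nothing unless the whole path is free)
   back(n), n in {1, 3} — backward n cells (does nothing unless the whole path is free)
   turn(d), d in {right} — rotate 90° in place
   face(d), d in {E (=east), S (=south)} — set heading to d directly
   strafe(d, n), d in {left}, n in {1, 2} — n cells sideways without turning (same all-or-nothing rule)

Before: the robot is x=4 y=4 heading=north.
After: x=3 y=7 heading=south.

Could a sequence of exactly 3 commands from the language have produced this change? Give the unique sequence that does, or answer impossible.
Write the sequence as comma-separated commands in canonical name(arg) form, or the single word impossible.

strafe(left, 1), face(S), back(3)

key: position moved to (3,7) AND the heading swung to S — translation plus rotation needed
begin: x=4 y=4 heading=north
t=1 strafe(left, 1) ⇒ x=3 y=4 heading=north
t=2 face(S) ⇒ x=3 y=4 heading=south
t=3 back(3) ⇒ x=3 y=7 heading=south
all 729 alternatives checked — unique.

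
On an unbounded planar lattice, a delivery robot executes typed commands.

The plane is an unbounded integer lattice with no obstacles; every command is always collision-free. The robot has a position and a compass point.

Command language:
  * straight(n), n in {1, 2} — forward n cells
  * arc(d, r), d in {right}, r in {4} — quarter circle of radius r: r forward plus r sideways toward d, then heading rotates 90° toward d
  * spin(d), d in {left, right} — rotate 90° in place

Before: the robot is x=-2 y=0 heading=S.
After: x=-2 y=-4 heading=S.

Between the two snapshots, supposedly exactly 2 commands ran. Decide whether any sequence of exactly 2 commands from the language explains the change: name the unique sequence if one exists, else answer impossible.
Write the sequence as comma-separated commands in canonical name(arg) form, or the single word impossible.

straight(2), straight(2)

key: heading stays S — no command in the sequence turns
begin: x=-2 y=0 heading=S
[1] after straight(2): x=-2 y=-2 heading=S
[2] after straight(2): x=-2 y=-4 heading=S
uniquely the one of 25 2-step routes that fits.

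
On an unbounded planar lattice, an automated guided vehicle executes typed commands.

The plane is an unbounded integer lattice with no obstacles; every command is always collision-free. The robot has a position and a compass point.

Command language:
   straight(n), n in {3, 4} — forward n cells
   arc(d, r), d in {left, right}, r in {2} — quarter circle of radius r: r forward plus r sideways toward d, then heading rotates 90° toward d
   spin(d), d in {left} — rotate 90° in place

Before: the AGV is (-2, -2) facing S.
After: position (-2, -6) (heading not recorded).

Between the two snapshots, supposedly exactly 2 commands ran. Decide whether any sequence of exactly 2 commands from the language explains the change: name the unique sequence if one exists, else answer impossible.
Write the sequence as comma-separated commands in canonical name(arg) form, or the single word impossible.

key: order matters: swapping straight(4) and spin(left) lands elsewhere
initial: (-2, -2) facing S
t=1 straight(4) ⇒ (-2, -6) facing S
t=2 spin(left) ⇒ (-2, -6) facing E
uniquely the one of 25 2-step routes that fits.

straight(4), spin(left)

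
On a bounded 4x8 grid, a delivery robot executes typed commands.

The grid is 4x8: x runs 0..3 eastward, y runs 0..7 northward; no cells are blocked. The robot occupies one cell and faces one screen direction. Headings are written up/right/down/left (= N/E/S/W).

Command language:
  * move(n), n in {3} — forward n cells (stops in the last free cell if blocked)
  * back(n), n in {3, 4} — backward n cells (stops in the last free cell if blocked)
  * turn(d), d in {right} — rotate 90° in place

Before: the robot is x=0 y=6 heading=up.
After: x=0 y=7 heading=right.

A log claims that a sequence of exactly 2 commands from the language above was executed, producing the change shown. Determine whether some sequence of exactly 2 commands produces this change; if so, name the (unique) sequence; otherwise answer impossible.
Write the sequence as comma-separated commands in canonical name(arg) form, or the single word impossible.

move(3), turn(right)

key: position moved to (0,7) AND the heading swung to E — translation plus rotation needed
begin: x=0 y=6 heading=up
step 1 (move(3)): x=0 y=7 heading=up
step 2 (turn(right)): x=0 y=7 heading=right
no rival 2-sequence matches.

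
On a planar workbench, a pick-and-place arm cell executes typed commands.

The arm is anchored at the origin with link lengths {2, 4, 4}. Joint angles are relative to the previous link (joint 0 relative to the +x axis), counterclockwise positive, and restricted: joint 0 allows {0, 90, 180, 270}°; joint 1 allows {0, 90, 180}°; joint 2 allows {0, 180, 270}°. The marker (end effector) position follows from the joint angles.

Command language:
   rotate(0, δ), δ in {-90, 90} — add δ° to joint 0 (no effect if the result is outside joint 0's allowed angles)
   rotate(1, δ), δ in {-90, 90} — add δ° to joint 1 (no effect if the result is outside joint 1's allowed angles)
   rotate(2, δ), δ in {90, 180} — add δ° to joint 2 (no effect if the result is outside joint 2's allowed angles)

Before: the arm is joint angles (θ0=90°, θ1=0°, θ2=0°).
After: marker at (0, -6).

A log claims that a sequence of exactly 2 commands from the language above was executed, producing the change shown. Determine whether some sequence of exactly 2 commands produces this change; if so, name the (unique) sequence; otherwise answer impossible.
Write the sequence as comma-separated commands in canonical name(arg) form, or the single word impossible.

t0: joint angles (θ0=90°, θ1=0°, θ2=0°)
t=1 rotate(1, 90) ⇒ joint angles (θ0=90°, θ1=90°, θ2=0°)
t=2 rotate(1, 90) ⇒ joint angles (θ0=90°, θ1=180°, θ2=0°)
no other 2-command option fits: unique.

rotate(1, 90), rotate(1, 90)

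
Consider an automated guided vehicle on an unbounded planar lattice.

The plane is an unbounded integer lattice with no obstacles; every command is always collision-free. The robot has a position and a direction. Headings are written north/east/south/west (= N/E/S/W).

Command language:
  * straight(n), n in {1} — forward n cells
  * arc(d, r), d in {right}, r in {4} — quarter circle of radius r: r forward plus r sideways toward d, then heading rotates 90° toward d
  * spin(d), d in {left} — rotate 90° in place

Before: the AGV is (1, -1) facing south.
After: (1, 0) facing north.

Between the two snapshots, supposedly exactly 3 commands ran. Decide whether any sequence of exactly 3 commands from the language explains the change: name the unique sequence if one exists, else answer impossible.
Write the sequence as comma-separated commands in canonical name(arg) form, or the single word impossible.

spin(left), spin(left), straight(1)

key: cell and facing (now N) both changed — the 3 commands mix motion and turning
begin: (1, -1) facing south
step 1 (spin(left)): (1, -1) facing east
step 2 (spin(left)): (1, -1) facing north
step 3 (straight(1)): (1, 0) facing north
uniquely the one of 27 3-step routes that fits.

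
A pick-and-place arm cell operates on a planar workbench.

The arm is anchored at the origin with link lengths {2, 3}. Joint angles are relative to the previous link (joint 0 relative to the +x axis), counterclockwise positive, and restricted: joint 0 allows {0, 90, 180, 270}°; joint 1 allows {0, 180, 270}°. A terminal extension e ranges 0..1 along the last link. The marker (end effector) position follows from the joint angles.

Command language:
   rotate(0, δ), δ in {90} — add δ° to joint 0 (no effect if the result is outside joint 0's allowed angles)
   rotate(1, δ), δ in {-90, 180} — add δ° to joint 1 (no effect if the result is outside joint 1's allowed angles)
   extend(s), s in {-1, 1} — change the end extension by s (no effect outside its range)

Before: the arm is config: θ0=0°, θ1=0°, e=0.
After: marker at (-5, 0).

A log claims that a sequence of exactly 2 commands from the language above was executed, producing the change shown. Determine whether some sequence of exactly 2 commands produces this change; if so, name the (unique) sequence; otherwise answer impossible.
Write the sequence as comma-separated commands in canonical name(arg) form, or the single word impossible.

rotate(0, 90), rotate(0, 90)

start: config: θ0=0°, θ1=0°, e=0
t=1 rotate(0, 90) ⇒ config: θ0=90°, θ1=0°, e=0
t=2 rotate(0, 90) ⇒ config: θ0=180°, θ1=0°, e=0
uniquely the one of 25 2-step routes that fits.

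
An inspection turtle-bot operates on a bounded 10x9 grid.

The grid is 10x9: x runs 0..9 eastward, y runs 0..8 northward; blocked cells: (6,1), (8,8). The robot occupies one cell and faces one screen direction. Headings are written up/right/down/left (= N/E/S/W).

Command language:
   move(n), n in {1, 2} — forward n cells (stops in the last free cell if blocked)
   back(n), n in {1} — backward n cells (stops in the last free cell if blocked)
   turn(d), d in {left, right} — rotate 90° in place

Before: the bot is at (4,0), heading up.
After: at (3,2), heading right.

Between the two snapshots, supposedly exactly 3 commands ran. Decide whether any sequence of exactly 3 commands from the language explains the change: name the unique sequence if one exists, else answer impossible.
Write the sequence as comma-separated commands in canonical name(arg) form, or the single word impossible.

move(2), turn(right), back(1)

key: running back(1) before move(2) would end elsewhere — order is forced
begin: at (4,0), heading up
t=1 move(2) ⇒ at (4,2), heading up
t=2 turn(right) ⇒ at (4,2), heading right
t=3 back(1) ⇒ at (3,2), heading right
all 125 alternatives checked — unique.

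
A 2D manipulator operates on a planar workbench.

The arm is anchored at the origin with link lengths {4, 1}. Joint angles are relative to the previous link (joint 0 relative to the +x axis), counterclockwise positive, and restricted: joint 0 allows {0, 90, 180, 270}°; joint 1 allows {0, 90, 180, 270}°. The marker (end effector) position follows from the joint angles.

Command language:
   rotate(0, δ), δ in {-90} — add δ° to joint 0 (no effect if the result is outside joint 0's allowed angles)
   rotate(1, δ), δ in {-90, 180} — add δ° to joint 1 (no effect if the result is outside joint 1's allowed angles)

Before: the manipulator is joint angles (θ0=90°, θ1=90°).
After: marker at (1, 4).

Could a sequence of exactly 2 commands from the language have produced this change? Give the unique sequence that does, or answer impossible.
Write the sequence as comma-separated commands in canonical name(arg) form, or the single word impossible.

rotate(1, -90), rotate(1, -90)

t0: joint angles (θ0=90°, θ1=90°)
t=1 rotate(1, -90) ⇒ joint angles (θ0=90°, θ1=0°)
t=2 rotate(1, -90) ⇒ joint angles (θ0=90°, θ1=270°)
uniquely the one of 9 2-step routes that fits.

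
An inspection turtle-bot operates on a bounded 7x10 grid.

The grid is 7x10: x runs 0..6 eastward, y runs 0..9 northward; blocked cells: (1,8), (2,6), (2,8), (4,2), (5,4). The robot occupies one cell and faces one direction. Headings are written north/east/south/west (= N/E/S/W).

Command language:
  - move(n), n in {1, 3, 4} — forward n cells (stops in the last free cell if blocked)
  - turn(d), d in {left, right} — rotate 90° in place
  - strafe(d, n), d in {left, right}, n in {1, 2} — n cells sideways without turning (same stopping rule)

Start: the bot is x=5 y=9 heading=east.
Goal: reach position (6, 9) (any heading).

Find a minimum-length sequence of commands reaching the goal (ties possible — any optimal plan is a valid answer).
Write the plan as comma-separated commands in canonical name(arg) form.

move(3)

from: x=5 y=9 heading=east
[1] after move(3): x=6 y=9 heading=east
shorter routes all fall short; 1 is best.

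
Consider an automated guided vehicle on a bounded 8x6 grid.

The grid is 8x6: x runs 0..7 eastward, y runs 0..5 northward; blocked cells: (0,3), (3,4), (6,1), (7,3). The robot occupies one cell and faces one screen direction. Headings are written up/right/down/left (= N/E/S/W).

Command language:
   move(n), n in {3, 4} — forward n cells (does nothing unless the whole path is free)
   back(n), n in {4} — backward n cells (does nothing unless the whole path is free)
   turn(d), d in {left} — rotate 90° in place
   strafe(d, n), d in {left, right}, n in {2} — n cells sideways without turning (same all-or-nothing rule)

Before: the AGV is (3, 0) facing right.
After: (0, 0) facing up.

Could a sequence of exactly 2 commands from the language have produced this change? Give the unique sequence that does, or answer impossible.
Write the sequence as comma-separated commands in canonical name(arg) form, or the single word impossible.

impossible

every 2-command combo misses the target.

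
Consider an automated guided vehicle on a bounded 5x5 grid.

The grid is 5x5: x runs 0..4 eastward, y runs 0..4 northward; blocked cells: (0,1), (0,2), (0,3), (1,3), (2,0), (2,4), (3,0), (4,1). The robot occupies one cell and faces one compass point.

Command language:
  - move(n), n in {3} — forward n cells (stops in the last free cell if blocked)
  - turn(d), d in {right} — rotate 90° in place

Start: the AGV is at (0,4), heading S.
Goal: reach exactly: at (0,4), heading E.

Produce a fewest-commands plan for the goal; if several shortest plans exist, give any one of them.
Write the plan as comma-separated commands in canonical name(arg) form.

t0: at (0,4), heading S
1. turn(right) → at (0,4), heading W
2. turn(right) → at (0,4), heading N
3. turn(right) → at (0,4), heading E
nothing shorter than 3 reaches the goal.

turn(right), turn(right), turn(right)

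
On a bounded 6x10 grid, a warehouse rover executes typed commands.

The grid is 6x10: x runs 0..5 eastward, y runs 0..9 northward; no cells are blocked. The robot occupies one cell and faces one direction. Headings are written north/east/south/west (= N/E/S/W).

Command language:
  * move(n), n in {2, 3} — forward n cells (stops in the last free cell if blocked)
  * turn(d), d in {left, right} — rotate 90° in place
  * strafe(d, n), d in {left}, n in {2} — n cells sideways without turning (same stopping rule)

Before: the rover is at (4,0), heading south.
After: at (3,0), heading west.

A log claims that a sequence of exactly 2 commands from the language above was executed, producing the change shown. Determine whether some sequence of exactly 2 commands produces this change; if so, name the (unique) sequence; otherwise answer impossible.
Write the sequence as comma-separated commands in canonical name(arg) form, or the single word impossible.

impossible

every 2-command combo misses the target.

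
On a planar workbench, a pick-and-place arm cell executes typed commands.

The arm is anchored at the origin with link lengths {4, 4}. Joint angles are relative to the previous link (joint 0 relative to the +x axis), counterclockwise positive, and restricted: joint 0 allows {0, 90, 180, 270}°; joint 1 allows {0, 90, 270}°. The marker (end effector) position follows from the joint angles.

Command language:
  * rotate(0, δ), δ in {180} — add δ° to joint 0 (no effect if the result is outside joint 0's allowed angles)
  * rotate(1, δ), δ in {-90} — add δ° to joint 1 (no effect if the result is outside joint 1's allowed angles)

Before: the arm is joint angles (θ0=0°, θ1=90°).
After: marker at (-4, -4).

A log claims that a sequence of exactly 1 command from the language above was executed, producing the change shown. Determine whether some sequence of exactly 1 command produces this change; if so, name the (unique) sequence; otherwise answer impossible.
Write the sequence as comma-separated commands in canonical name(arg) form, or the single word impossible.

t0: joint angles (θ0=0°, θ1=90°)
t=1 rotate(0, 180) ⇒ joint angles (θ0=180°, θ1=90°)
no rival 1-sequence matches.

rotate(0, 180)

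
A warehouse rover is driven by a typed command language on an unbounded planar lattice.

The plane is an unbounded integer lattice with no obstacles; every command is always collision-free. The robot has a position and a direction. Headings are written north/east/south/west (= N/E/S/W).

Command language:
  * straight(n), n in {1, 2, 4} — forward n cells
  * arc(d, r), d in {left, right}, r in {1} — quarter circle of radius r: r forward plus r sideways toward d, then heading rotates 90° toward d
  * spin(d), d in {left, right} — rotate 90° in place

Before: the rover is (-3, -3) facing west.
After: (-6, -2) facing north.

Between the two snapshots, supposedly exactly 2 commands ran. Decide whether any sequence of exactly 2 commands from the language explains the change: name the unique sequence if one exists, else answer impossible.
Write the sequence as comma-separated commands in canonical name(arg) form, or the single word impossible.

straight(2), arc(right, 1)

key: order matters: swapping straight(2) and arc(right, 1) lands elsewhere
t0: (-3, -3) facing west
t=1 straight(2) ⇒ (-5, -3) facing west
t=2 arc(right, 1) ⇒ (-6, -2) facing north
all 49 alternatives checked — unique.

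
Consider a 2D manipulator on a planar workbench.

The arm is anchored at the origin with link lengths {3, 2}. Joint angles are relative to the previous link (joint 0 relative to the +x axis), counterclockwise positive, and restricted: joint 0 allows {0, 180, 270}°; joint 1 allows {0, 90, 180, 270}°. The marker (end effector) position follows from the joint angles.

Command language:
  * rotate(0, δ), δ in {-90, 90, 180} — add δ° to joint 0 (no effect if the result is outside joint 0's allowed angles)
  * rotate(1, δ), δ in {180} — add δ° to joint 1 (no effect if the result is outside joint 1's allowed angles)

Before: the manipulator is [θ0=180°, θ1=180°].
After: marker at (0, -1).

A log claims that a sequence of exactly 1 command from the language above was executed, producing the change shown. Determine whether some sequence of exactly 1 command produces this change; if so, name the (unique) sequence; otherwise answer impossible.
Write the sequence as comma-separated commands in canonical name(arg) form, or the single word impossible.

t0: [θ0=180°, θ1=180°]
t=1 rotate(0, 90) ⇒ [θ0=270°, θ1=180°]
no other 1-command option fits: unique.

rotate(0, 90)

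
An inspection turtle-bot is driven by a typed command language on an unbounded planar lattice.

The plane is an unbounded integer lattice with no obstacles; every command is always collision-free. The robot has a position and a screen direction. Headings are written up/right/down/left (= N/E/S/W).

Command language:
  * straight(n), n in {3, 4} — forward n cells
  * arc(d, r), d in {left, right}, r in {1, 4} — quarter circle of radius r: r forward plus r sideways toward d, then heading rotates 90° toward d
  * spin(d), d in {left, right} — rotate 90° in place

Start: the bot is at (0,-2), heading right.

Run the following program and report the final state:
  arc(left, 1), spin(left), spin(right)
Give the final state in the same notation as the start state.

at (1,-1), heading up

from: at (0,-2), heading right
[1] after arc(left, 1): at (1,-1), heading up
[2] after spin(left): at (1,-1), heading left
[3] after spin(right): at (1,-1), heading up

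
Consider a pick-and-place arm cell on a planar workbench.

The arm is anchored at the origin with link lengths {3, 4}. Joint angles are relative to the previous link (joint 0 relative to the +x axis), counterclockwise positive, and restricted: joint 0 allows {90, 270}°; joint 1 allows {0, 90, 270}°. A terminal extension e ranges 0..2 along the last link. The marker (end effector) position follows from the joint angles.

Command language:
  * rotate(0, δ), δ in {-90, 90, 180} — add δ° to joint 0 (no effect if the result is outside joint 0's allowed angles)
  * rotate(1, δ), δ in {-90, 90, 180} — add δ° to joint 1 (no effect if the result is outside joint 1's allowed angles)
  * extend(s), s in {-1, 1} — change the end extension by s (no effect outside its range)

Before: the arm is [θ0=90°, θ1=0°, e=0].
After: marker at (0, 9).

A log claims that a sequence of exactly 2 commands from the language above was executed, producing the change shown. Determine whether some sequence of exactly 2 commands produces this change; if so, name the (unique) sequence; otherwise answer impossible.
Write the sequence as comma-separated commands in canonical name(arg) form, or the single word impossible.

begin: [θ0=90°, θ1=0°, e=0]
t=1 extend(1) ⇒ [θ0=90°, θ1=0°, e=1]
t=2 extend(1) ⇒ [θ0=90°, θ1=0°, e=2]
no rival 2-sequence matches.

extend(1), extend(1)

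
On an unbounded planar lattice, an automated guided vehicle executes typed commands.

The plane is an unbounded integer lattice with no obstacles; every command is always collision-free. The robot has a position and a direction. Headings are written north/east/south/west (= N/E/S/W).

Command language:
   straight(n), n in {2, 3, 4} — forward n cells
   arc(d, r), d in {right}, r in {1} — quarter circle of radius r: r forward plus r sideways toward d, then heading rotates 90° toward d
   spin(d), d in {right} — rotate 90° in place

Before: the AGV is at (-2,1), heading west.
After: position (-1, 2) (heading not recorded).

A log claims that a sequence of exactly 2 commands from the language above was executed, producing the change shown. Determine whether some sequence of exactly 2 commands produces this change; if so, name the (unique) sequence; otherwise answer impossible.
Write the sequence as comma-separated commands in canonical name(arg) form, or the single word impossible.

spin(right), arc(right, 1)

key: order matters: swapping spin(right) and arc(right, 1) lands elsewhere
t0: at (-2,1), heading west
1. spin(right) → at (-2,1), heading north
2. arc(right, 1) → at (-1,2), heading east
no other 2-command option fits: unique.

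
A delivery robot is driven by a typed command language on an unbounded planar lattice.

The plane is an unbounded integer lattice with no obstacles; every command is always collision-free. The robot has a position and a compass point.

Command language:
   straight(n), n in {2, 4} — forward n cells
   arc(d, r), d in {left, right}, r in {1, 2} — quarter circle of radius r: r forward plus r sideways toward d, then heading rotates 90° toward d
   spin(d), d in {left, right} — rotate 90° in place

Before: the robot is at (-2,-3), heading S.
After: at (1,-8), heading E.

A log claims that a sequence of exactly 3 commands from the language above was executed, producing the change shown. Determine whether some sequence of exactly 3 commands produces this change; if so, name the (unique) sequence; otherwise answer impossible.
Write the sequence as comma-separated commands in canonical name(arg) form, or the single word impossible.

key: running straight(2) before straight(4) would end elsewhere — order is forced
from: at (-2,-3), heading S
1. straight(4) → at (-2,-7), heading S
2. arc(left, 1) → at (-1,-8), heading E
3. straight(2) → at (1,-8), heading E
no other 3-command option fits: unique.

straight(4), arc(left, 1), straight(2)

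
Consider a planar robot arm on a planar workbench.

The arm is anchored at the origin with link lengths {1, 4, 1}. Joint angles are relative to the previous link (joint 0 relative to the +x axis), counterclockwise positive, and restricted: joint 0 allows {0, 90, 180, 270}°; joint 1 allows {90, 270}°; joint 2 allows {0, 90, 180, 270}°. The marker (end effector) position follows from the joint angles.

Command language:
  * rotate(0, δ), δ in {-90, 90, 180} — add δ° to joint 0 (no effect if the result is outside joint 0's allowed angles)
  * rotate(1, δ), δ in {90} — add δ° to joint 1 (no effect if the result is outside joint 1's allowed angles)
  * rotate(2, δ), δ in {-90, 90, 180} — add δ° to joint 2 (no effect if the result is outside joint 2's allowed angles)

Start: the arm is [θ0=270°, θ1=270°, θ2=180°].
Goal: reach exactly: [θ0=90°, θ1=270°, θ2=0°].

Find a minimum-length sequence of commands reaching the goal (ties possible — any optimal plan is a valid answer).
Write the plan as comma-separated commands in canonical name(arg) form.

rotate(2, 180), rotate(0, 180)

start: [θ0=270°, θ1=270°, θ2=180°]
step 1 (rotate(2, 180)): [θ0=270°, θ1=270°, θ2=0°]
step 2 (rotate(0, 180)): [θ0=90°, θ1=270°, θ2=0°]
nothing shorter than 2 reaches the goal.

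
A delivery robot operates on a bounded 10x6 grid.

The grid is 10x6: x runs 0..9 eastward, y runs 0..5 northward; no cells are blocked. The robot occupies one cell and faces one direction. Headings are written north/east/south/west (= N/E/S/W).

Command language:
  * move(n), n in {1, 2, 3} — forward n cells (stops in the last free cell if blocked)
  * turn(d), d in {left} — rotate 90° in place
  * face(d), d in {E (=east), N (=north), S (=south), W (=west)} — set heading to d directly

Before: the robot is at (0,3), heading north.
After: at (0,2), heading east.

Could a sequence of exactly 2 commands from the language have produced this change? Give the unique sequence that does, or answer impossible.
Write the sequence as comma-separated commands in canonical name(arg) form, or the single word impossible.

no 2-step route produces this change.

impossible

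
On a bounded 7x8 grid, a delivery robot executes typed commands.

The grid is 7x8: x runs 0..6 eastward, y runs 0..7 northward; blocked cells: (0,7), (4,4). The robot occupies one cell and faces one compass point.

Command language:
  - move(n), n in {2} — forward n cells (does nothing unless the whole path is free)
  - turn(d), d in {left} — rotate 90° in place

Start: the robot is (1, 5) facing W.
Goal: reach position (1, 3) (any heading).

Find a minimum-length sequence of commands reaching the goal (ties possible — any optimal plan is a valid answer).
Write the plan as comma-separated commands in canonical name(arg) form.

t0: (1, 5) facing W
step 1 (turn(left)): (1, 5) facing S
step 2 (move(2)): (1, 3) facing S
no 1-step plan works, so 2 is optimal.

turn(left), move(2)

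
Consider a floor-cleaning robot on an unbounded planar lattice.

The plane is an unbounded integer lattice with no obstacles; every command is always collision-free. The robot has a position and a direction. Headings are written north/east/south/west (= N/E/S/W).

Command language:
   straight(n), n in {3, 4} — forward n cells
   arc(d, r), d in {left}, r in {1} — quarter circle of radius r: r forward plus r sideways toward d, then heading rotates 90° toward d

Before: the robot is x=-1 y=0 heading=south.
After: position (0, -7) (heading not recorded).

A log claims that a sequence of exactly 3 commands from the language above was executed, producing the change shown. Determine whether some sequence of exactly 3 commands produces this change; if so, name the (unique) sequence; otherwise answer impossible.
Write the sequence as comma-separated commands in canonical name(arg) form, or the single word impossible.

straight(3), straight(3), arc(left, 1)

key: running arc(left, 1) before straight(3) would end elsewhere — order is forced
t0: x=-1 y=0 heading=south
t=1 straight(3) ⇒ x=-1 y=-3 heading=south
t=2 straight(3) ⇒ x=-1 y=-6 heading=south
t=3 arc(left, 1) ⇒ x=0 y=-7 heading=east
no other 3-command option fits: unique.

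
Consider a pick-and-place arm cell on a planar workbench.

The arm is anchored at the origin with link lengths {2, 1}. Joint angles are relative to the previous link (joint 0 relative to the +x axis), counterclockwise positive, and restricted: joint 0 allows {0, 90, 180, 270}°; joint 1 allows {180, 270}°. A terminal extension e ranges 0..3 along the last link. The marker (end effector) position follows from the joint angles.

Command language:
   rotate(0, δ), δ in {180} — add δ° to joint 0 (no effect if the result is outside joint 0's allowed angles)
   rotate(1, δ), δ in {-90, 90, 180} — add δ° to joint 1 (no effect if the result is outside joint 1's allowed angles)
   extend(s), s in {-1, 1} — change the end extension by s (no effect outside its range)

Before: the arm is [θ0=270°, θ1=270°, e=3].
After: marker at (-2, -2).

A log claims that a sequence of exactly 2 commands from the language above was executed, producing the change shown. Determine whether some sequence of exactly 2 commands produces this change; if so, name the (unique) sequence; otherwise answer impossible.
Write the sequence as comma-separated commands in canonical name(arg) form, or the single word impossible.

begin: [θ0=270°, θ1=270°, e=3]
[1] after extend(-1): [θ0=270°, θ1=270°, e=2]
[2] after extend(-1): [θ0=270°, θ1=270°, e=1]
no rival 2-sequence matches.

extend(-1), extend(-1)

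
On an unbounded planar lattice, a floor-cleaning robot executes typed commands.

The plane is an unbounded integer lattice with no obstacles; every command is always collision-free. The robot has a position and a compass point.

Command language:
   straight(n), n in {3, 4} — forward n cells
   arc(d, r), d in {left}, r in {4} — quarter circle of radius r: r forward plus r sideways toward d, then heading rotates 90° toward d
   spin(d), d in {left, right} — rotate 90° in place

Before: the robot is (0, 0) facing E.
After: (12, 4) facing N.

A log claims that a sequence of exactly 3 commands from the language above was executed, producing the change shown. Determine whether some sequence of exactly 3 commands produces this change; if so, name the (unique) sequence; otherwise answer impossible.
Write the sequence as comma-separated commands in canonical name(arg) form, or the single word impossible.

key: cell and facing (now N) both changed — the 3 commands mix motion and turning
begin: (0, 0) facing E
step 1 (straight(4)): (4, 0) facing E
step 2 (straight(4)): (8, 0) facing E
step 3 (arc(left, 4)): (12, 4) facing N
uniquely the one of 125 3-step routes that fits.

straight(4), straight(4), arc(left, 4)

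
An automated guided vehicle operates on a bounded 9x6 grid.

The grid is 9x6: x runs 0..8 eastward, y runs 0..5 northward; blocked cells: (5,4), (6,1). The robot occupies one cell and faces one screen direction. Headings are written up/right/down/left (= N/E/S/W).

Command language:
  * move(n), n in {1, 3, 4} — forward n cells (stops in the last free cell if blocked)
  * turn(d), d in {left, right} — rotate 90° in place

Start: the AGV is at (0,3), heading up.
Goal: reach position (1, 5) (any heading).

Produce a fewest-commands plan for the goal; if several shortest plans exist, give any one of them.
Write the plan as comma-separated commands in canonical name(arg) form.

move(3), turn(right), move(1)

from: at (0,3), heading up
[1] after move(3): at (0,5), heading up
[2] after turn(right): at (0,5), heading right
[3] after move(1): at (1,5), heading right
minimal: 3 command(s), checked below 3.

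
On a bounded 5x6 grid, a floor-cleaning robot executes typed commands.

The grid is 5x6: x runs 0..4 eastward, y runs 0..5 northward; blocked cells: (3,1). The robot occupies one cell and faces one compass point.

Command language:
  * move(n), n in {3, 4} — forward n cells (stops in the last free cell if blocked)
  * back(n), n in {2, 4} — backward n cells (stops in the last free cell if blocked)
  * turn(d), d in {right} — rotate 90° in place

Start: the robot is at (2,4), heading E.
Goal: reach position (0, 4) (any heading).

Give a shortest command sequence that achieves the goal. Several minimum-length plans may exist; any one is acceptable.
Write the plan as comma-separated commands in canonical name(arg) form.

initial: at (2,4), heading E
1. back(4) → at (0,4), heading E
shorter routes all fall short; 1 is best.

back(4)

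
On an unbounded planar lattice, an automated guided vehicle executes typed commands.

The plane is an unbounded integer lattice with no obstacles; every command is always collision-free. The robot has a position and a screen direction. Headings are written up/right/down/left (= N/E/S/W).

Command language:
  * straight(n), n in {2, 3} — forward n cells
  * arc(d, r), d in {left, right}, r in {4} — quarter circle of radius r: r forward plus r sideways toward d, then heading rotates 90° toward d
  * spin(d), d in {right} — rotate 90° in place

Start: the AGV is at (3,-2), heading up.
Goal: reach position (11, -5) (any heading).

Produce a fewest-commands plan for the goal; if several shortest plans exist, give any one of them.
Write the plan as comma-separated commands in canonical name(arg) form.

initial: at (3,-2), heading up
1. arc(right, 4) → at (7,2), heading right
2. arc(right, 4) → at (11,-2), heading down
3. straight(3) → at (11,-5), heading down
nothing shorter than 3 reaches the goal.

arc(right, 4), arc(right, 4), straight(3)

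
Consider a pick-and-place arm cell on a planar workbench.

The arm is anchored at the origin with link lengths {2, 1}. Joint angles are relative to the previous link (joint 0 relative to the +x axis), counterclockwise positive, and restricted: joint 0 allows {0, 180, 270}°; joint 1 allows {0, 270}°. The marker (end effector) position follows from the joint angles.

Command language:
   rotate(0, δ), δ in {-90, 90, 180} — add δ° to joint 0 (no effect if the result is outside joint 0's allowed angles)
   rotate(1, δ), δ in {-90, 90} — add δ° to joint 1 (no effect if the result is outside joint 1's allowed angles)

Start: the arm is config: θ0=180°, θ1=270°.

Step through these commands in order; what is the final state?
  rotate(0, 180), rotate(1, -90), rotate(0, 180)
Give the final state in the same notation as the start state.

start: config: θ0=180°, θ1=270°
[1] after rotate(0, 180): config: θ0=0°, θ1=270°
[2] after rotate(1, -90): config: θ0=0°, θ1=270°
[3] after rotate(0, 180): config: θ0=180°, θ1=270°

config: θ0=180°, θ1=270°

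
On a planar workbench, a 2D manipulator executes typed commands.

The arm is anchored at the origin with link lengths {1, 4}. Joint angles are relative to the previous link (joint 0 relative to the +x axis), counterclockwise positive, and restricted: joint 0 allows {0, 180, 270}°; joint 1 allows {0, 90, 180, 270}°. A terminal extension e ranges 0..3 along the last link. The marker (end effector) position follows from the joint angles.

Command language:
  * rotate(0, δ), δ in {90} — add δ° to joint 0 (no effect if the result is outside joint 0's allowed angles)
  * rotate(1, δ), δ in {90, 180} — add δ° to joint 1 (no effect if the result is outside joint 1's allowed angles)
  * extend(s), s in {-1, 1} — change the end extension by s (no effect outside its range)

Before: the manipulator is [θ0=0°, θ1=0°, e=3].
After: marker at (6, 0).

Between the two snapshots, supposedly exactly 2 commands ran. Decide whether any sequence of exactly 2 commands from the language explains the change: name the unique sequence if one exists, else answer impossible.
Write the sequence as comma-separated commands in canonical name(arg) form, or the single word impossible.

from: [θ0=0°, θ1=0°, e=3]
t=1 extend(-1) ⇒ [θ0=0°, θ1=0°, e=2]
t=2 extend(-1) ⇒ [θ0=0°, θ1=0°, e=1]
uniquely the one of 25 2-step routes that fits.

extend(-1), extend(-1)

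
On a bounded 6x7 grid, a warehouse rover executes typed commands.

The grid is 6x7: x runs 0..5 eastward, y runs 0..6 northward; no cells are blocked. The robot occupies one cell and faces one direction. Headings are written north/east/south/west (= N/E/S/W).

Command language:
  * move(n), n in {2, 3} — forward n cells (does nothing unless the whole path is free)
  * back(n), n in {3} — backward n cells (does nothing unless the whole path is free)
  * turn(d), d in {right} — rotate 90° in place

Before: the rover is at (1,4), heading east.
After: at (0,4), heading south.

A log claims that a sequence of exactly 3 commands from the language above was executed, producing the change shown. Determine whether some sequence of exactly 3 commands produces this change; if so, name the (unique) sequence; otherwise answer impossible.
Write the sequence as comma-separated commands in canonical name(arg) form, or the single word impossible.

key: position moved to (0,4) AND the heading swung to S — translation plus rotation needed
initial: at (1,4), heading east
1. move(2) → at (3,4), heading east
2. back(3) → at (0,4), heading east
3. turn(right) → at (0,4), heading south
all 64 alternatives checked — unique.

move(2), back(3), turn(right)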